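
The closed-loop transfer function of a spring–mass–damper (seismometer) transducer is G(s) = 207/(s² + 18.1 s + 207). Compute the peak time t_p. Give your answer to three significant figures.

ω_n = √207 = 14.4 rad/s; ζ = 18.1/(2·14.4) = 0.629.
ω_d = ω_n√(1−ζ²) = 11.2 rad/s. Then t_p = π/ω_d = 0.281 s.

t_p ≈ 0.281 s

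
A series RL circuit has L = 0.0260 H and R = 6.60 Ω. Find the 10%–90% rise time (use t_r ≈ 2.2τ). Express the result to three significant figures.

t_r ≈ 0.00867 s

τ = L/R = 0.0260/6.60 = 0.00394 s.
t_r ≈ 2.2τ = 0.00867 s.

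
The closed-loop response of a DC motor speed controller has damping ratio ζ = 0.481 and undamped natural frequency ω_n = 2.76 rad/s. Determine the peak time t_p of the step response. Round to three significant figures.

t_p ≈ 1.30 s

The damped frequency is ω_d = ω_n√(1−ζ²) = 2.76·√(1−0.231) = 2.42 rad/s.
Peak time t_p = π/ω_d = π/2.42 = 1.30 s.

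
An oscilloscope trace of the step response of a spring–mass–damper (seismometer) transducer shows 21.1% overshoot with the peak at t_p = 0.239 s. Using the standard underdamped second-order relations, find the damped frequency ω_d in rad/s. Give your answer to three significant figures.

t_p = π/ω_d, so ω_d = π/0.239 = 13.1 rad/s.

ω_d ≈ 13.1 rad/s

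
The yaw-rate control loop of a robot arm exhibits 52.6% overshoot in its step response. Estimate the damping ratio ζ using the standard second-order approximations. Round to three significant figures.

ζ = −ln(OS)/√(π² + (ln OS)²). With OS = 0.526, ln OS = −0.6425 and ζ = 0.6425/3.207 = 0.200.

ζ ≈ 0.200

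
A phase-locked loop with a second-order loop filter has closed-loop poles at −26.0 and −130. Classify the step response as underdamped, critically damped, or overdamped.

Since the poles are distinct, negative and real, the response is overdamped.

overdamped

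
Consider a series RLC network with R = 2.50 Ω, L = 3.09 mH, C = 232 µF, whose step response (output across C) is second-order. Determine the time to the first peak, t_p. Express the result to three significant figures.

t_p ≈ 0.00283 s

For a series RLC circuit (capacitor voltage as output), ω_n = 1/√(LC) = 1/√(3.09 mH · 232 µF) = 1180 rad/s.
ζ = (R/2)·√(C/L) = (2.50/2)·√(232 µF/3.09 mH) = 0.343.
ω_d = ω_n√(1−ζ²) = 1110 rad/s. t_p = π/ω_d = 0.00283 s.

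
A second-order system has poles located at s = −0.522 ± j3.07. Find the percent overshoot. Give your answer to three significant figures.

%OS ≈ 58.6%

The poles are at −σ ± jω_d with σ = 0.522 and ω_d = 3.07, so ω_n = √(σ²+ω_d²) = 3.11 rad/s and ζ = σ/ω_n = 0.168.
%OS = 100·exp(−πζ/√(1−ζ²)) = 58.6%.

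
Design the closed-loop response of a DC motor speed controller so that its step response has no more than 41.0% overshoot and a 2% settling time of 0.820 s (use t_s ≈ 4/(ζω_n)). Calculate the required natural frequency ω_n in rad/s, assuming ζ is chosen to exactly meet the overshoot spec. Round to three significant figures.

ζ = −ln(OS)/√(π² + (ln OS)²). With OS = 0.410, ln OS = −0.8916 and ζ = 0.8916/3.266 = 0.273.
From t_s ≈ 4/(ζω_n): ω_n = 4/(ζ·t_s) = 4/(0.273·0.820) = 17.9 rad/s.

ω_n ≈ 17.9 rad/s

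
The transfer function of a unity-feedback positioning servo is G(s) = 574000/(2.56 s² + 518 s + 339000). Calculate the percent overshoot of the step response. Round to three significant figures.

%OS ≈ 40.3%

Dividing through by 2.56: denominator becomes s² + 202.3 s + 132400.
So ω_n = √132400 = 364 rad/s and ζ = 202.3/(2·364) = 0.278.
%OS = 100·exp(−πζ/√(1−ζ²)) = 40.3%.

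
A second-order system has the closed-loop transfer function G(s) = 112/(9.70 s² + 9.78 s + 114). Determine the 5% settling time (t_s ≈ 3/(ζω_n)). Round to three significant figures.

Dividing through by 9.70: denominator becomes s² + 1.008 s + 11.75.
So ω_n = √11.75 = 3.43 rad/s and ζ = 1.008/(2·3.43) = 0.147.
t_s ≈ 3/(ζω_n) = 5.95 s.

t_s ≈ 5.95 s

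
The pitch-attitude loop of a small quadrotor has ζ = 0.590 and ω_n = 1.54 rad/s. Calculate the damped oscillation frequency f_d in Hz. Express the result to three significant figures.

f_d ≈ 0.198 Hz

ω_d = ω_n√(1−ζ²) = 1.54·√0.652 = 1.24 rad/s.
f_d = ω_d/(2π) = 0.198 Hz.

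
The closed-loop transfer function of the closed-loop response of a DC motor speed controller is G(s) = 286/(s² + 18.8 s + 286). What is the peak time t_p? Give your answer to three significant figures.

t_p ≈ 0.223 s

Matching coefficients with s² + 2ζω_n s + ω_n² gives ω_n² = 286 ⇒ ω_n = 16.9 rad/s, and ζ = 18.8/(2ω_n) = 0.556.
The damped frequency ω_d = ω_n√(1−ζ²) = 14.1 rad/s. Then t_p = π/ω_d = 0.223 s.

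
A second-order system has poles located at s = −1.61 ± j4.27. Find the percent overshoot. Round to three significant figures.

%OS ≈ 30.6%

|pole| = ω_n = √(1.61² + 4.27²) = 4.56 rad/s; ζ = cos θ = σ/ω_n = 0.353.
%OS = 100·exp(−πζ/√(1−ζ²)) = 30.6%.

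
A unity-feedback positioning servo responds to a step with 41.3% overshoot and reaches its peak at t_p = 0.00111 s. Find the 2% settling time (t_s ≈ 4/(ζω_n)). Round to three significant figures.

t_s ≈ 0.00502 s

From the overshoot, ζ = −ln(OS)/√(π²+ln²(OS)) = 0.271.
t_p = π/ω_d ⇒ ω_d = 2830 rad/s; then ω_n = ω_d/√(1−ζ²) = 2940 rad/s.
t_s ≈ 4/(ζω_n) = 4/(0.271·2940) = 0.00502 s.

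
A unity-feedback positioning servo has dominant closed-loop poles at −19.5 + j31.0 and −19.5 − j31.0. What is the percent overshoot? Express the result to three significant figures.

%OS ≈ 13.9%

With σ = 19.5, ω_d = 31.0: ω_n = √(σ²+ω_d²) = 36.6 rad/s, ζ = σ/ω_n = 0.532.
%OS = 100 e^{−πζ/√(1−ζ²)} with ζ = 0.532 gives 13.9%.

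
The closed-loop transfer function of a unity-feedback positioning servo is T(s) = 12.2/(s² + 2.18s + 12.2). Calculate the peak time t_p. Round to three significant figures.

ω_n = √12.2 = 3.49 rad/s; ζ = 2.18/(2·3.49) = 0.312.
ω_d = ω_n√(1−ζ²) = 3.32 rad/s. Then t_p = π/ω_d = 0.947 s.

t_p ≈ 0.947 s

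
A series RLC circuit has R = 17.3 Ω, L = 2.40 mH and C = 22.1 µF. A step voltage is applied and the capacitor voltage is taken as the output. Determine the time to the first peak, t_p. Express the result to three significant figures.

t_p ≈ 0.00130 s

For a series RLC circuit (capacitor voltage as output), ω_n = 1/√(LC) = 1/√(2.40 mH · 22.1 µF) = 4340 rad/s.
ζ = (R/2)·√(C/L) = (17.3/2)·√(22.1 µF/2.40 mH) = 0.830.
ω_d = 4340·√(1 − 0.830²) = 2420 rad/s. t_p = π/ω_d = 0.00130 s.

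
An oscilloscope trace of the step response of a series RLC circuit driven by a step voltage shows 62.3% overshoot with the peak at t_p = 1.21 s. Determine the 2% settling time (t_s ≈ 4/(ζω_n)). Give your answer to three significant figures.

From the overshoot, ζ = −ln(OS)/√(π²+ln²(OS)) = 0.149.
t_p = π/ω_d ⇒ ω_d = 2.60 rad/s; then ω_n = ω_d/√(1−ζ²) = 2.63 rad/s.
t_s ≈ 4/(ζω_n) = 4/(0.149·2.63) = 10.2 s.

t_s ≈ 10.2 s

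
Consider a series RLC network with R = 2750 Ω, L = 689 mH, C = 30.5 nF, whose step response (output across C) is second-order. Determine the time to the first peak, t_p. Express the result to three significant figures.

t_p ≈ 0.000476 s

For a series RLC circuit (capacitor voltage as output), ω_n = 1/√(LC) = 1/√(689 mH · 30.5 nF) = 6900 rad/s.
ζ = (R/2)·√(C/L) = (2750/2)·√(30.5 nF/689 mH) = 0.289.
The damped frequency ω_d = ω_n√(1−ζ²) = 6600 rad/s. t_p = π/ω_d = 0.000476 s.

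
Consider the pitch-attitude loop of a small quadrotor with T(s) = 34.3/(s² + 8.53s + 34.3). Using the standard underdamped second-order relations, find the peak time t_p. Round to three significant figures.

ω_n = √34.3 = 5.86 rad/s; ζ = 8.53/(2·5.86) = 0.728.
ω_d = 5.86·√(1 − 0.728²) = 4.01 rad/s. Then t_p = π/ω_d = 0.783 s.

t_p ≈ 0.783 s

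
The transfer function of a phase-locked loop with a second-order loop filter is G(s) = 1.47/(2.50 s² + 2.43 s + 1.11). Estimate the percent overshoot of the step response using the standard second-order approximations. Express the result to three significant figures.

%OS ≈ 3.51%

Dividing through by 2.50: denominator becomes s² + 0.9720 s + 0.4440.
So ω_n = √0.4440 = 0.666 rad/s and ζ = 0.9720/(2·0.666) = 0.729.
%OS = 100 e^{−πζ/√(1−ζ²)} with ζ = 0.729 gives 3.51%.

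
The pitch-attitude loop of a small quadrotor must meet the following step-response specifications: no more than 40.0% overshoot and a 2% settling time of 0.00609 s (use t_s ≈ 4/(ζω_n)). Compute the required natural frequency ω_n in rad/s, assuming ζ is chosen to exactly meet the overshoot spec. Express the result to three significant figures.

ω_n ≈ 2350 rad/s

From %OS = 100·exp(−πζ/√(1−ζ²)), invert to get ζ = −ln(OS)/√(π² + ln²(OS)) with OS = 0.400.
−ln 0.400 = 0.9163, so ζ = 0.9163/√(π² + 0.8396) = 0.280.
From t_s ≈ 4/(ζω_n): ω_n = 4/(ζ·t_s) = 4/(0.280·0.00609) = 2350 rad/s.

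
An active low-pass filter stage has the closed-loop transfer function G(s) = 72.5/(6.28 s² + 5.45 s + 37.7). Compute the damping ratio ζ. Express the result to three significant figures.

Dividing through by 6.28: denominator becomes s² + 0.8678 s + 6.003.
So ω_n = √6.003 = 2.45 rad/s and ζ = 0.8678/(2·2.45) = 0.177.

ζ ≈ 0.177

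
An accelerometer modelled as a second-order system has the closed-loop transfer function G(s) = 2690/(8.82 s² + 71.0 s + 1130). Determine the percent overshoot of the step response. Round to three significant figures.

%OS ≈ 30.3%

Dividing through by 8.82: denominator becomes s² + 8.050 s + 128.1.
So ω_n = √128.1 = 11.3 rad/s and ζ = 8.050/(2·11.3) = 0.356.
Overshoot: exp(−π·0.356/√(1−0.356²)) = 0.303, i.e. 30.3%.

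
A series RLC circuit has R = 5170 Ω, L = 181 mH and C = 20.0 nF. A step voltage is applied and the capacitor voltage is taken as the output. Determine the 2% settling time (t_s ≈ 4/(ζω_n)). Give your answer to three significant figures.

t_s ≈ 0.000280 s

For a series RLC circuit (capacitor voltage as output), ω_n = 1/√(LC) = 1/√(181 mH · 20.0 nF) = 16600 rad/s.
ζ = (R/2)·√(C/L) = (5170/2)·√(20.0 nF/181 mH) = 0.859.
t_s ≈ 4/(ζω_n) = 0.000280 s.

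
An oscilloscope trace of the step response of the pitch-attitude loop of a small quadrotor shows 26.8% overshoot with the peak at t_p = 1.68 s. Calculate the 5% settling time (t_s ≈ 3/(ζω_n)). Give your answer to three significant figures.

t_s ≈ 3.83 s

From the overshoot, ζ = −ln(OS)/√(π²+ln²(OS)) = 0.387.
t_p = π/ω_d ⇒ ω_d = 1.87 rad/s; then ω_n = ω_d/√(1−ζ²) = 2.03 rad/s.
t_s ≈ 3/(ζω_n) = 3/(0.387·2.03) = 3.83 s.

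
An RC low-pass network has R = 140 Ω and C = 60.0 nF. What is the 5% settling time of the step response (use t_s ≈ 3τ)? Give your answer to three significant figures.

τ = RC = 140 × 60.0 nF = 0.00000840 s.
t_s ≈ 3τ = 0.0000252 s.

t_s ≈ 0.0000252 s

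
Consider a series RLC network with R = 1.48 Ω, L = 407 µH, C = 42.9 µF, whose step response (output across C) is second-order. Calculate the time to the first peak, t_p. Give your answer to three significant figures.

For a series RLC circuit (capacitor voltage as output), ω_n = 1/√(LC) = 1/√(407 µH · 42.9 µF) = 7570 rad/s.
ζ = (R/2)·√(C/L) = (1.48/2)·√(42.9 µF/407 µH) = 0.240.
ω_d = ω_n√(1−ζ²) = 7350 rad/s. t_p = π/ω_d = 0.000428 s.

t_p ≈ 0.000428 s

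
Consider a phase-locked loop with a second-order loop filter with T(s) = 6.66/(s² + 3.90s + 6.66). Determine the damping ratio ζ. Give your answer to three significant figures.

ζ ≈ 0.756

Matching coefficients with s² + 2ζω_n s + ω_n² gives ω_n² = 6.66 ⇒ ω_n = 2.58 rad/s, and ζ = 3.90/(2ω_n) = 0.756.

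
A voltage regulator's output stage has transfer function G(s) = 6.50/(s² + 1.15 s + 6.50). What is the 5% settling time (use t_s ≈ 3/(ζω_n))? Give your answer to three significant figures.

t_s ≈ 5.22 s

ω_n = √6.50 = 2.55 rad/s; ζ = 1.15/(2·2.55) = 0.226.
t_s ≈ 3/(ζω_n) = 3/(0.226·2.55) = 5.22 s.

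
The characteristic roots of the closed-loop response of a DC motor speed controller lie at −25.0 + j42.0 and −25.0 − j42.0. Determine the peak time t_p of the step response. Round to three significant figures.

t_p ≈ 0.0748 s

t_p = π/ω_d with ω_d = 42.0 (the imaginary part), so t_p = 0.0748 s.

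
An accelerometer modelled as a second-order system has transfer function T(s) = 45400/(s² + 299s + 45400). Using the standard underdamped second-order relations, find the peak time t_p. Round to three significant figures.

t_p ≈ 0.0207 s

Matching coefficients with s² + 2ζω_n s + ω_n² gives ω_n² = 45400 ⇒ ω_n = 213 rad/s, and ζ = 299/(2ω_n) = 0.702.
The damped frequency ω_d = ω_n√(1−ζ²) = 152 rad/s. Then t_p = π/ω_d = 0.0207 s.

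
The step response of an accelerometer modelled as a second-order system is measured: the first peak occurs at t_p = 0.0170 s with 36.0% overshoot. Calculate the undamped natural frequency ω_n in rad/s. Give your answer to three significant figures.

The overshoot fixes ζ = −ln(OS)/√(π²+ln²(OS)) = 0.309.
t_p = π/ω_d ⇒ ω_d = 185 rad/s; then ω_n = ω_d/√(1−ζ²) = 194 rad/s.

ω_n ≈ 194 rad/s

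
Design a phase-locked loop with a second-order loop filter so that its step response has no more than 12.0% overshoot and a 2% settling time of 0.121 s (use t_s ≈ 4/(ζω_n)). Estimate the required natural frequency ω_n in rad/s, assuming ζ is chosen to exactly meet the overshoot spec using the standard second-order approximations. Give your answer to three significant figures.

ω_n ≈ 59.1 rad/s

ζ = −ln(OS)/√(π² + (ln OS)²). With OS = 0.120, ln OS = −2.120 and ζ = 2.120/3.790 = 0.559.
Then ω_n = 4/(ζ t_s) = 4/(0.559 × 0.121) = 59.1 rad/s.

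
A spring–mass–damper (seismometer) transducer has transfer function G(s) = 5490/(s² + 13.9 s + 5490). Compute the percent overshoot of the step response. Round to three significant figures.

Comparing the denominator to s² + 2ζω_n s + ω_n²: ω_n = √5490 = 74.1 rad/s, and 2ζω_n = 13.9 so ζ = 13.9/(2·74.1) = 0.0938.
Overshoot: exp(−π·0.0938/√(1−0.0938²)) = 0.744, i.e. 74.4%.

%OS ≈ 74.4%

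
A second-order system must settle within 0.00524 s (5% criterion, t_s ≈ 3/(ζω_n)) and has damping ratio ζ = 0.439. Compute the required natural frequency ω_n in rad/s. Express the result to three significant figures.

Rearranging t_s ≈ 3/(ζω_n) gives ω_n = 3/(ζ·t_s) = 3/(0.439 × 0.00524) = 1300 rad/s.

ω_n ≈ 1300 rad/s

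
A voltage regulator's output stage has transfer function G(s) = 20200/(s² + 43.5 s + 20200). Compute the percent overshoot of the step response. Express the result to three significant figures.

Matching coefficients with s² + 2ζω_n s + ω_n² gives ω_n² = 20200 ⇒ ω_n = 142 rad/s, and ζ = 43.5/(2ω_n) = 0.153.
%OS = 100·exp(−πζ/√(1−ζ²)) = 61.5%.

%OS ≈ 61.5%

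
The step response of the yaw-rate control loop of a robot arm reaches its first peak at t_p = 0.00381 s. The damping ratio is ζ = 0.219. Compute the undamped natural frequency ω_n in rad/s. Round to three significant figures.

Peak time t_p = π/ω_d, so ω_d = π/t_p = π/0.00381 = 825 rad/s.
ω_n = ω_d/√(1−ζ²) = 825/√0.952 = 845 rad/s.

ω_n ≈ 845 rad/s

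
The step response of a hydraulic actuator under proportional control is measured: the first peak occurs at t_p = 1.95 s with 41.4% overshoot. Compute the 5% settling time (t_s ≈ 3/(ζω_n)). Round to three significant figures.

ζ from %OS: ζ = |ln 0.414|/√(π²+ln²0.414) = 0.270.
From t_p = π/ω_d, ω_d = π/1.95 = 1.61 rad/s, so ω_n = ω_d/√(1−ζ²) = 1.67 rad/s.
t_s ≈ 3/(ζω_n) = 3/(0.270·1.67) = 6.63 s.

t_s ≈ 6.63 s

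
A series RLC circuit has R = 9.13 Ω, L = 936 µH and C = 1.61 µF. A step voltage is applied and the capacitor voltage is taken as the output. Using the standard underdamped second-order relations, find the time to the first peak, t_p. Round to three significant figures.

For a series RLC circuit (capacitor voltage as output), ω_n = 1/√(LC) = 1/√(936 µH · 1.61 µF) = 25800 rad/s.
ζ = (R/2)·√(C/L) = (9.13/2)·√(1.61 µF/936 µH) = 0.189.
ω_d = 25800·√(1 − 0.189²) = 25300 rad/s. t_p = π/ω_d = 0.000124 s.

t_p ≈ 0.000124 s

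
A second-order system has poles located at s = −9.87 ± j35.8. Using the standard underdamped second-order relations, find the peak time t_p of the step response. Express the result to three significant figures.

t_p ≈ 0.0878 s

t_p = π/ω_d with ω_d = 35.8 (the imaginary part), so t_p = 0.0878 s.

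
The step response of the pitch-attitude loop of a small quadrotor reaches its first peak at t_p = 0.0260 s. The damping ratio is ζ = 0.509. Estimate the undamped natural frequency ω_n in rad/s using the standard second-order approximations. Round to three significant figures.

Peak time t_p = π/ω_d, so ω_d = π/t_p = π/0.0260 = 121 rad/s.
ω_n = ω_d/√(1−ζ²) = 121/√0.741 = 140 rad/s.

ω_n ≈ 140 rad/s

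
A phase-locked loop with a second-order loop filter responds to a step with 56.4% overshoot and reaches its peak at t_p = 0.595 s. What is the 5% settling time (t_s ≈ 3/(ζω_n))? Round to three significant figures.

t_s ≈ 3.12 s

ζ from %OS: ζ = |ln 0.564|/√(π²+ln²0.564) = 0.179.
From t_p = π/ω_d, ω_d = π/0.595 = 5.28 rad/s, so ω_n = ω_d/√(1−ζ²) = 5.37 rad/s.
t_s ≈ 3/(ζω_n) = 3/(0.179·5.37) = 3.12 s.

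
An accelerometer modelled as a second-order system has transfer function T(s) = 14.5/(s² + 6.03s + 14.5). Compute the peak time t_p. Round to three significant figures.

ω_n = √14.5 = 3.81 rad/s; ζ = 6.03/(2·3.81) = 0.792.
The damped frequency ω_d = ω_n√(1−ζ²) = 2.33 rad/s. Then t_p = π/ω_d = 1.35 s.

t_p ≈ 1.35 s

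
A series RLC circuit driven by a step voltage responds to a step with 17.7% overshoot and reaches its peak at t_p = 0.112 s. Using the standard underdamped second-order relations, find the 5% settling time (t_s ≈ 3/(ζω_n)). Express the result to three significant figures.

t_s ≈ 0.194 s

The overshoot fixes ζ = −ln(OS)/√(π²+ln²(OS)) = 0.483.
From t_p = π/ω_d, ω_d = π/0.112 = 28.0 rad/s, so ω_n = ω_d/√(1−ζ²) = 32.0 rad/s.
t_s ≈ 3/(ζω_n) = 3/(0.483·32.0) = 0.194 s.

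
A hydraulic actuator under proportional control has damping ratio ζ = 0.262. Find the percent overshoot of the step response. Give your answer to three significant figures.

For an underdamped second-order system, %OS = 100·exp(−πζ/√(1−ζ²)).
πζ/√(1−ζ²) = π·0.262/√(1−0.0686) = 0.8529, so %OS = 100·e^(−0.8529) = 42.6%.

%OS ≈ 42.6%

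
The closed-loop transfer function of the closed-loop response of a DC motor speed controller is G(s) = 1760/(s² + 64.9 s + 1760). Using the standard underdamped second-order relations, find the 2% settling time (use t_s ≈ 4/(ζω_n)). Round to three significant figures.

Matching coefficients with s² + 2ζω_n s + ω_n² gives ω_n² = 1760 ⇒ ω_n = 42.0 rad/s, and ζ = 64.9/(2ω_n) = 0.773.
t_s ≈ 4/(ζω_n) = 4/(0.773·42.0) = 0.123 s.

t_s ≈ 0.123 s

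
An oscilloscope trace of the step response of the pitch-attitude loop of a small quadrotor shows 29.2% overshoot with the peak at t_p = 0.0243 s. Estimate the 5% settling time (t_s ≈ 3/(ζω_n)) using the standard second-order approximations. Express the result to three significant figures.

ζ from %OS: ζ = |ln 0.292|/√(π²+ln²0.292) = 0.365.
t_p = π/ω_d ⇒ ω_d = 129 rad/s; then ω_n = ω_d/√(1−ζ²) = 139 rad/s.
t_s ≈ 3/(ζω_n) = 3/(0.365·139) = 0.0592 s.

t_s ≈ 0.0592 s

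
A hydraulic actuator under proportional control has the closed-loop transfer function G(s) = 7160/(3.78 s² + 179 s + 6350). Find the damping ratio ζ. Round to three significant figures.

Dividing through by 3.78: denominator becomes s² + 47.35 s + 1680.
So ω_n = √1680 = 41.0 rad/s and ζ = 47.35/(2·41.0) = 0.578.

ζ ≈ 0.578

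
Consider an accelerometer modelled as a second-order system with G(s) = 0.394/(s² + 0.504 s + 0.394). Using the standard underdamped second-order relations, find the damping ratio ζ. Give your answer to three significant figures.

ζ ≈ 0.401

ω_n = √0.394 = 0.628 rad/s; ζ = 0.504/(2·0.628) = 0.401.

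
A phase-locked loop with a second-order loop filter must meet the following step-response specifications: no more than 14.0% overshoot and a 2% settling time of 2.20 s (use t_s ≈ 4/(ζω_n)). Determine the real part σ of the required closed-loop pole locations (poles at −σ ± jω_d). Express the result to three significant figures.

σ ≈ 1.82

The settling-time spec alone fixes σ = ζω_n = 4/t_s = 4/2.20 = 1.82.
(Overshoot then fixes ζ = 0.531 and hence ω_d = σ·√(1−ζ²)/ζ = 2.91 rad/s.)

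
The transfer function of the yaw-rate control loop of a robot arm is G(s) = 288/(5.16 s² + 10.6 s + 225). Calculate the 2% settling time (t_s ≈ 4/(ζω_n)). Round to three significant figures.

t_s ≈ 3.89 s

Dividing through by 5.16: denominator becomes s² + 2.054 s + 43.60.
So ω_n = √43.60 = 6.60 rad/s and ζ = 2.054/(2·6.60) = 0.156.
t_s ≈ 4/(ζω_n) = 3.89 s.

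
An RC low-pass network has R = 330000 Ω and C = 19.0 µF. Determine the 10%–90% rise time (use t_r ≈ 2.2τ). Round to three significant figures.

t_r ≈ 13.8 s

τ = RC = 330000 × 19.0 µF = 6.27 s.
t_r ≈ 2.2τ = 13.8 s.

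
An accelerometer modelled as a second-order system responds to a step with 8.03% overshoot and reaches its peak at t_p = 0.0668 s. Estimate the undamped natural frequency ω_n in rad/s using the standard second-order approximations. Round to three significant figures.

ω_n ≈ 60.3 rad/s

The overshoot fixes ζ = −ln(OS)/√(π²+ln²(OS)) = 0.626.
From t_p = π/ω_d, ω_d = π/0.0668 = 47.0 rad/s, so ω_n = ω_d/√(1−ζ²) = 60.3 rad/s.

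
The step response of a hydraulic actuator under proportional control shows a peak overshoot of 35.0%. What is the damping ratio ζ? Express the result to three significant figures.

Inverting the overshoot relation: ζ = |ln 0.350|/√(π² + ln²0.350) = 0.317.

ζ ≈ 0.317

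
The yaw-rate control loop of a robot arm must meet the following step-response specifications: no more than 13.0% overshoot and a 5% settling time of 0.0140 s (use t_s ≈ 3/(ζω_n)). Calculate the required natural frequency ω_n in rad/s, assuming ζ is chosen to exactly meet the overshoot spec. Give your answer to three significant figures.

ω_n ≈ 393 rad/s

ζ = −ln(OS)/√(π² + (ln OS)²). With OS = 0.130, ln OS = −2.040 and ζ = 2.040/3.746 = 0.545.
Then ω_n = 3/(ζ t_s) = 3/(0.545 × 0.0140) = 393 rad/s.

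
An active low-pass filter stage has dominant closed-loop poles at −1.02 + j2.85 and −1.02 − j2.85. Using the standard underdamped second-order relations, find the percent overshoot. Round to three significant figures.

%OS ≈ 32.5%

The poles are at −σ ± jω_d with σ = 1.02 and ω_d = 2.85, so ω_n = √(σ²+ω_d²) = 3.03 rad/s and ζ = σ/ω_n = 0.337.
%OS = 100·exp(−πζ/√(1−ζ²)) = 32.5%.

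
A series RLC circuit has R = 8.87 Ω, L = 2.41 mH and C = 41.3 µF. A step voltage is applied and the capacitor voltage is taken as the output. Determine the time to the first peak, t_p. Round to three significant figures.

t_p ≈ 0.00122 s

For a series RLC circuit (capacitor voltage as output), ω_n = 1/√(LC) = 1/√(2.41 mH · 41.3 µF) = 3170 rad/s.
ζ = (R/2)·√(C/L) = (8.87/2)·√(41.3 µF/2.41 mH) = 0.581.
ω_d = ω_n√(1−ζ²) = 2580 rad/s. t_p = π/ω_d = 0.00122 s.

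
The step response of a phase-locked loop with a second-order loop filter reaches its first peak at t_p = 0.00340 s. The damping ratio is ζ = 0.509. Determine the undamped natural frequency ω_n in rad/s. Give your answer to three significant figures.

ω_n ≈ 1070 rad/s

Peak time t_p = π/ω_d, so ω_d = π/t_p = π/0.00340 = 924 rad/s.
ω_n = ω_d/√(1−ζ²) = 924/√0.741 = 1070 rad/s.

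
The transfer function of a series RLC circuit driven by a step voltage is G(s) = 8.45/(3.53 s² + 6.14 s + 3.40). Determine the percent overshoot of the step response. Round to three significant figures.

Dividing through by 3.53: denominator becomes s² + 1.739 s + 0.9632.
So ω_n = √0.9632 = 0.981 rad/s and ζ = 1.739/(2·0.981) = 0.886.
%OS = 100 e^{−πζ/√(1−ζ²)} with ζ = 0.886 gives 0.246%.

%OS ≈ 0.246%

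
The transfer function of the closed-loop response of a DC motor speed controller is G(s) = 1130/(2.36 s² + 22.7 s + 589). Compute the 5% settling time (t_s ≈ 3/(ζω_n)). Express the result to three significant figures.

t_s ≈ 0.624 s

Dividing through by 2.36: denominator becomes s² + 9.619 s + 249.6.
So ω_n = √249.6 = 15.8 rad/s and ζ = 9.619/(2·15.8) = 0.304.
t_s ≈ 3/(ζω_n) = 0.624 s.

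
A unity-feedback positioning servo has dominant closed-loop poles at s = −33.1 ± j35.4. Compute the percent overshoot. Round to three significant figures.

The poles are at −σ ± jω_d with σ = 33.1 and ω_d = 35.4, so ω_n = √(σ²+ω_d²) = 48.5 rad/s and ζ = σ/ω_n = 0.683.
Overshoot: exp(−π·0.683/√(1−0.683²)) = 0.0530, i.e. 5.30%.

%OS ≈ 5.30%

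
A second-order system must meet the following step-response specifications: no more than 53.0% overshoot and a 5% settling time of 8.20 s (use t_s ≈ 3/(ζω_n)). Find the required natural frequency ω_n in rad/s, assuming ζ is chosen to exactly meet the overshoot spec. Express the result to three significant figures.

Inverting the overshoot relation: ζ = |ln 0.530|/√(π² + ln²0.530) = 0.198.
From t_s ≈ 3/(ζω_n): ω_n = 3/(ζ·t_s) = 3/(0.198·8.20) = 1.85 rad/s.

ω_n ≈ 1.85 rad/s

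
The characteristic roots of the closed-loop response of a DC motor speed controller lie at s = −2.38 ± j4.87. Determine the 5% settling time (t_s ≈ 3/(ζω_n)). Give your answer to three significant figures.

t_s ≈ 1.26 s

For poles at −σ ± jω_d, ζω_n = σ = 2.38, so t_s ≈ 3/σ = 1.26 s.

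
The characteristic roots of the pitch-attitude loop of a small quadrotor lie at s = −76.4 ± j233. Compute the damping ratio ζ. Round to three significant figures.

ζ ≈ 0.312

The poles are at −σ ± jω_d with σ = 76.4 and ω_d = 233, so ω_n = √(σ²+ω_d²) = 245 rad/s and ζ = σ/ω_n = 0.312.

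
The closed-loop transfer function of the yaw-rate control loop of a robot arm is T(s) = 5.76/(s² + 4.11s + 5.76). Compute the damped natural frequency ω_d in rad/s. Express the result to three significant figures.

Matching coefficients with s² + 2ζω_n s + ω_n² gives ω_n² = 5.76 ⇒ ω_n = 2.40 rad/s, and ζ = 4.11/(2ω_n) = 0.856.
The damped frequency ω_d = ω_n√(1−ζ²) = 1.24 rad/s.

ω_d ≈ 1.24 rad/s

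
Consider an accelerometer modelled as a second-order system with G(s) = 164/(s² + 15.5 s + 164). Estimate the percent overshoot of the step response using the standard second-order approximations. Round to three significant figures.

ω_n = √164 = 12.8 rad/s; ζ = 15.5/(2·12.8) = 0.605.
Overshoot: exp(−π·0.605/√(1−0.605²)) = 0.0918, i.e. 9.18%.

%OS ≈ 9.18%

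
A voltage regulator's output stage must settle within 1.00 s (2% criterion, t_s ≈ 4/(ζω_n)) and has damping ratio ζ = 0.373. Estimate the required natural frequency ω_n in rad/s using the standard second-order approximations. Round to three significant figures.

ω_n ≈ 10.7 rad/s

Rearranging t_s ≈ 4/(ζω_n) gives ω_n = 4/(ζ·t_s) = 4/(0.373 × 1.00) = 10.7 rad/s.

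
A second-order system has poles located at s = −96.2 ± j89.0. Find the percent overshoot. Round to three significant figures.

%OS ≈ 3.35%

The poles are at −σ ± jω_d with σ = 96.2 and ω_d = 89.0, so ω_n = √(σ²+ω_d²) = 131 rad/s and ζ = σ/ω_n = 0.734.
Overshoot: exp(−π·0.734/√(1−0.734²)) = 0.0335, i.e. 3.35%.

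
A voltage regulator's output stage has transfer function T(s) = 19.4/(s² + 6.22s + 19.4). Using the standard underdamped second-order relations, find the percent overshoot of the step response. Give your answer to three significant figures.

%OS ≈ 4.36%

Matching coefficients with s² + 2ζω_n s + ω_n² gives ω_n² = 19.4 ⇒ ω_n = 4.40 rad/s, and ζ = 6.22/(2ω_n) = 0.706.
Overshoot: exp(−π·0.706/√(1−0.706²)) = 0.0436, i.e. 4.36%.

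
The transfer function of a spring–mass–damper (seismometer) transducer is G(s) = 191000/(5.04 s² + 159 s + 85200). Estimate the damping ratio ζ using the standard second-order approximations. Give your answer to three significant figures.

Dividing through by 5.04: denominator becomes s² + 31.55 s + 16900.
So ω_n = √16900 = 130 rad/s and ζ = 31.55/(2·130) = 0.121.

ζ ≈ 0.121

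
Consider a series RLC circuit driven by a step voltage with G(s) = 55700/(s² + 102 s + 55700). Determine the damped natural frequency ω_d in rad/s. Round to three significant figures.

ω_d ≈ 230 rad/s

ω_n = √55700 = 236 rad/s; ζ = 102/(2·236) = 0.216.
The damped frequency ω_d = ω_n√(1−ζ²) = 230 rad/s.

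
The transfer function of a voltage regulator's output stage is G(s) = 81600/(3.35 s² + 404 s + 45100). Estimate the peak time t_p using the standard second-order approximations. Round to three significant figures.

Dividing through by 3.35: denominator becomes s² + 120.6 s + 13460.
So ω_n = √13460 = 116 rad/s and ζ = 120.6/(2·116) = 0.520.
ω_d = ω_n√(1−ζ²) = 99.1 rad/s. t_p = π/ω_d = 0.0317 s.

t_p ≈ 0.0317 s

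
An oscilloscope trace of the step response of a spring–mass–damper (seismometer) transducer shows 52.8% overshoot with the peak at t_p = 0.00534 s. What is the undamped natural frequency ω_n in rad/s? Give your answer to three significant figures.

The overshoot fixes ζ = −ln(OS)/√(π²+ln²(OS)) = 0.199.
t_p = π/ω_d ⇒ ω_d = 588 rad/s; then ω_n = ω_d/√(1−ζ²) = 600 rad/s.

ω_n ≈ 600 rad/s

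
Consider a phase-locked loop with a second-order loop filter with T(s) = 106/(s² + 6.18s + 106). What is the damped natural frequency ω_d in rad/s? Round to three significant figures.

ω_d ≈ 9.82 rad/s

Comparing the denominator to s² + 2ζω_n s + ω_n²: ω_n = √106 = 10.3 rad/s, and 2ζω_n = 6.18 so ζ = 6.18/(2·10.3) = 0.300.
ω_d = ω_n√(1−ζ²) = 9.82 rad/s.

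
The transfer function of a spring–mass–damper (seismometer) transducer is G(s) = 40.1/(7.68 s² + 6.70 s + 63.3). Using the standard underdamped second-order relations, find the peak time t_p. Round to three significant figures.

t_p ≈ 1.11 s

Dividing through by 7.68: denominator becomes s² + 0.8724 s + 8.242.
So ω_n = √8.242 = 2.87 rad/s and ζ = 0.8724/(2·2.87) = 0.152.
The damped frequency ω_d = ω_n√(1−ζ²) = 2.84 rad/s. t_p = π/ω_d = 1.11 s.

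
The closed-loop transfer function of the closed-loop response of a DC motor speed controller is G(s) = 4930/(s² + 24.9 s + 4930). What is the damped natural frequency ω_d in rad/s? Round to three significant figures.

ω_d ≈ 69.1 rad/s

ω_n = √4930 = 70.2 rad/s; ζ = 24.9/(2·70.2) = 0.177.
The damped frequency ω_d = ω_n√(1−ζ²) = 69.1 rad/s.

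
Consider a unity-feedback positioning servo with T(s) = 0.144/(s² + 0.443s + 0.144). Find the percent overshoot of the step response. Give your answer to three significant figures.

Comparing the denominator to s² + 2ζω_n s + ω_n²: ω_n = √0.144 = 0.379 rad/s, and 2ζω_n = 0.443 so ζ = 0.443/(2·0.379) = 0.584.
%OS = 100 e^{−πζ/√(1−ζ²)} with ζ = 0.584 gives 10.5%.

%OS ≈ 10.5%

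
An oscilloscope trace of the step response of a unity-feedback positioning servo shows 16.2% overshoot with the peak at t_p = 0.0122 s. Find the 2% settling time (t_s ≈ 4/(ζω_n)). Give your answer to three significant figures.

t_s ≈ 0.0268 s

ζ from %OS: ζ = |ln 0.162|/√(π²+ln²0.162) = 0.501.
t_p = π/ω_d ⇒ ω_d = 258 rad/s; then ω_n = ω_d/√(1−ζ²) = 298 rad/s.
t_s ≈ 4/(ζω_n) = 4/(0.501·298) = 0.0268 s.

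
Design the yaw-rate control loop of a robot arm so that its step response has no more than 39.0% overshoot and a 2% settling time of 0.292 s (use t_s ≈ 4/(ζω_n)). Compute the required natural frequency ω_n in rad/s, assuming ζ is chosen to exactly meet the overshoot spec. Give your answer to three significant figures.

ζ = −ln(OS)/√(π² + (ln OS)²). With OS = 0.390, ln OS = −0.9416 and ζ = 0.9416/3.280 = 0.287.
From t_s ≈ 4/(ζω_n): ω_n = 4/(ζ·t_s) = 4/(0.287·0.292) = 47.7 rad/s.

ω_n ≈ 47.7 rad/s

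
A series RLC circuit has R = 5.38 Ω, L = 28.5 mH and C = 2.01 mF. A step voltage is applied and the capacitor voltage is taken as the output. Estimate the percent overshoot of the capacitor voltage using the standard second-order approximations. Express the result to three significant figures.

%OS ≈ 4.05%

For a series RLC circuit (capacitor voltage as output), ω_n = 1/√(LC) = 1/√(28.5 mH · 2.01 mF) = 132 rad/s.
ζ = (R/2)·√(C/L) = (5.38/2)·√(2.01 mF/28.5 mH) = 0.714.
%OS = 100 e^{−πζ/√(1−ζ²)} with ζ = 0.714 gives 4.05%.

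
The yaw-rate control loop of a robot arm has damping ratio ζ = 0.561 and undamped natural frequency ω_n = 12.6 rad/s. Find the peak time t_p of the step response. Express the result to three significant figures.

The damped frequency is ω_d = ω_n√(1−ζ²) = 12.6·√(1−0.315) = 10.4 rad/s.
Peak time t_p = π/ω_d = π/10.4 = 0.301 s.

t_p ≈ 0.301 s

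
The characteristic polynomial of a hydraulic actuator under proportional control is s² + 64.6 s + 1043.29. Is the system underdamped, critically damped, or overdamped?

a² − 4b = 64.6² − 4·1043.29 = 0 (repeated real root); the system is critically damped.

critically damped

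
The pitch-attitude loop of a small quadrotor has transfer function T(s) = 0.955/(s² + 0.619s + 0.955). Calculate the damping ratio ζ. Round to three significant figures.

ω_n = √0.955 = 0.977 rad/s; ζ = 0.619/(2·0.977) = 0.317.

ζ ≈ 0.317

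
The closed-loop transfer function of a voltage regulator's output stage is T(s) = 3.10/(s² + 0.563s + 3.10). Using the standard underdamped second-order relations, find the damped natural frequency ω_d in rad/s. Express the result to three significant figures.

ω_d ≈ 1.74 rad/s

Comparing the denominator to s² + 2ζω_n s + ω_n²: ω_n = √3.10 = 1.76 rad/s, and 2ζω_n = 0.563 so ζ = 0.563/(2·1.76) = 0.160.
The damped frequency ω_d = ω_n√(1−ζ²) = 1.74 rad/s.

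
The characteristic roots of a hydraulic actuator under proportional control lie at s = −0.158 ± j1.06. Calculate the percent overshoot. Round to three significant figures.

%OS ≈ 62.6%

|pole| = ω_n = √(0.158² + 1.06²) = 1.07 rad/s; ζ = cos θ = σ/ω_n = 0.147.
Overshoot: exp(−π·0.147/√(1−0.147²)) = 0.626, i.e. 62.6%.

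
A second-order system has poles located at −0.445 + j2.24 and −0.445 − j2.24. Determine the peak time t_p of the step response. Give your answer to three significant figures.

t_p ≈ 1.40 s

t_p = π/ω_d with ω_d = 2.24 (the imaginary part), so t_p = 1.40 s.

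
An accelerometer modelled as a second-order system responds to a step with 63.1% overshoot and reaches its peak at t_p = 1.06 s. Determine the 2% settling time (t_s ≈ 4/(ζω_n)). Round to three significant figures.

ζ from %OS: ζ = |ln 0.631|/√(π²+ln²0.631) = 0.145.
t_p = π/ω_d ⇒ ω_d = 2.96 rad/s; then ω_n = ω_d/√(1−ζ²) = 3.00 rad/s.
t_s ≈ 4/(ζω_n) = 4/(0.145·3.00) = 9.21 s.

t_s ≈ 9.21 s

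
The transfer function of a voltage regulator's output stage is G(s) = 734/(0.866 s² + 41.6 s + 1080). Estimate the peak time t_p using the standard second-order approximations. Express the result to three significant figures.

Dividing through by 0.866: denominator becomes s² + 48.04 s + 1247.
So ω_n = √1247 = 35.3 rad/s and ζ = 48.04/(2·35.3) = 0.680.
ω_d = 35.3·√(1 − 0.680²) = 25.9 rad/s. t_p = π/ω_d = 0.121 s.

t_p ≈ 0.121 s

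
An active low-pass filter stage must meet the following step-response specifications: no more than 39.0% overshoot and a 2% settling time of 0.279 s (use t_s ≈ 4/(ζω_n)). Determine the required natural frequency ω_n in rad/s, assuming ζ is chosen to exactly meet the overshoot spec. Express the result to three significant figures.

ζ = −ln(OS)/√(π² + (ln OS)²). With OS = 0.390, ln OS = −0.9416 and ζ = 0.9416/3.280 = 0.287.
Then ω_n = 4/(ζ t_s) = 4/(0.287 × 0.279) = 49.9 rad/s.

ω_n ≈ 49.9 rad/s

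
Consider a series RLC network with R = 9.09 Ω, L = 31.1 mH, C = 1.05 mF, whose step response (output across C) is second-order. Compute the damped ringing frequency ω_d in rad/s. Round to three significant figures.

For a series RLC circuit (capacitor voltage as output), ω_n = 1/√(LC) = 1/√(31.1 mH · 1.05 mF) = 175 rad/s.
ζ = (R/2)·√(C/L) = (9.09/2)·√(1.05 mF/31.1 mH) = 0.835.
The damped frequency ω_d = ω_n√(1−ζ²) = 96.3 rad/s.

ω_d ≈ 96.3 rad/s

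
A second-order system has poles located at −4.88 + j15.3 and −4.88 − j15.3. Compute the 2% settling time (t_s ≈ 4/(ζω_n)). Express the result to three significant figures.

t_s ≈ 0.820 s

For poles at −σ ± jω_d, ζω_n = σ = 4.88, so t_s ≈ 4/σ = 0.820 s.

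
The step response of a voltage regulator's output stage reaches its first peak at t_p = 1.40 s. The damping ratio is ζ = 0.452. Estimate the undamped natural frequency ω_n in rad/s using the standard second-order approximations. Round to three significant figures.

Peak time t_p = π/ω_d, so ω_d = π/t_p = π/1.40 = 2.24 rad/s.
ω_n = ω_d/√(1−ζ²) = 2.24/√0.796 = 2.52 rad/s.

ω_n ≈ 2.52 rad/s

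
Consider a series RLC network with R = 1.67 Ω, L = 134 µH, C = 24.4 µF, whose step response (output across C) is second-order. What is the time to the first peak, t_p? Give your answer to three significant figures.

t_p ≈ 0.000192 s

For a series RLC circuit (capacitor voltage as output), ω_n = 1/√(LC) = 1/√(134 µH · 24.4 µF) = 17500 rad/s.
ζ = (R/2)·√(C/L) = (1.67/2)·√(24.4 µF/134 µH) = 0.356.
ω_d = 17500·√(1 − 0.356²) = 16300 rad/s. t_p = π/ω_d = 0.000192 s.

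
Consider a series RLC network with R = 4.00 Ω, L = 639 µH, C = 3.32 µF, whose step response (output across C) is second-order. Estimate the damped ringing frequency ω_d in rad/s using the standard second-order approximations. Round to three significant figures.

For a series RLC circuit (capacitor voltage as output), ω_n = 1/√(LC) = 1/√(639 µH · 3.32 µF) = 21700 rad/s.
ζ = (R/2)·√(C/L) = (4.00/2)·√(3.32 µF/639 µH) = 0.144.
The damped frequency ω_d = ω_n√(1−ζ²) = 21500 rad/s.

ω_d ≈ 21500 rad/s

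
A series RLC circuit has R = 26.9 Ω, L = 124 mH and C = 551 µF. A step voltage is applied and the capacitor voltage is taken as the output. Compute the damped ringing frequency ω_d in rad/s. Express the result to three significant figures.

ω_d ≈ 53.6 rad/s

For a series RLC circuit (capacitor voltage as output), ω_n = 1/√(LC) = 1/√(124 mH · 551 µF) = 121 rad/s.
ζ = (R/2)·√(C/L) = (26.9/2)·√(551 µF/124 mH) = 0.897.
The damped frequency ω_d = ω_n√(1−ζ²) = 53.6 rad/s.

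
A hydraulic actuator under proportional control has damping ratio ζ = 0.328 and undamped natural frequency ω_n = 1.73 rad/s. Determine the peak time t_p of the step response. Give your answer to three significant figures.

The damped frequency is ω_d = ω_n√(1−ζ²) = 1.73·√(1−0.108) = 1.63 rad/s.
Peak time t_p = π/ω_d = π/1.63 = 1.92 s.

t_p ≈ 1.92 s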